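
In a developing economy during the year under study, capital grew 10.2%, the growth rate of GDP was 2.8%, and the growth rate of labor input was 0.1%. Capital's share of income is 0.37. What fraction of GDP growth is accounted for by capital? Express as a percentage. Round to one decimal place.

Capital contributed 0.37 × 10.2 = 3.774 pp.
Share of growth = 3.774 / 2.8 × 100 = 134.786%.

134.8%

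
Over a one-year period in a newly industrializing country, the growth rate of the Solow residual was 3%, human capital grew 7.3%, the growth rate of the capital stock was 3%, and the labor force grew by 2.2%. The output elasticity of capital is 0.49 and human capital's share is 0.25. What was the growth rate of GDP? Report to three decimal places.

6.867%

Labor's share = 1 − 0.49 − 0.25 = 0.26.
The capital stock: 0.49 × 3 = 1.47 pp.
Human capital: 0.25 × 7.3 = 1.825 pp.
The labor force: 0.26 × 2.2 = 0.572 pp.
Output growth = 3 + 3.867 = 6.867%.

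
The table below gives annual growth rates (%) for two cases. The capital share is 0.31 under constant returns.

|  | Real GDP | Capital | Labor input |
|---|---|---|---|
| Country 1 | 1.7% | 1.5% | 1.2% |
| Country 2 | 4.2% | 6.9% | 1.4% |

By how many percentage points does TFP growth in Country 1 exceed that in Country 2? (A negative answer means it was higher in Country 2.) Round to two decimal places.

Labor's share = 1 − 0.31 = 0.69.
Country 1: TFP = 1.7 − 0.465 − 0.828 = 0.407%.
Country 2: TFP = 4.2 − 2.139 − 0.966 = 1.095%.
Difference = 0.407 − (1.095) = -0.688 pp.

-0.69 percentage points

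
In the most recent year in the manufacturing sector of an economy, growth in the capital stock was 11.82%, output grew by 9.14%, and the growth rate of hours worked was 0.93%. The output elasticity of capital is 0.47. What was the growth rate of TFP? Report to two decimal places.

Labor's share = 1 − 0.47 = 0.53.
The capital stock: 0.47 × 11.82 = 5.5554 pp.
Hours worked: 0.53 × 0.93 = 0.4929 pp.
TFP growth = 9.14 − 6.0483 = 3.0917%.

TFP growth was 3.09%.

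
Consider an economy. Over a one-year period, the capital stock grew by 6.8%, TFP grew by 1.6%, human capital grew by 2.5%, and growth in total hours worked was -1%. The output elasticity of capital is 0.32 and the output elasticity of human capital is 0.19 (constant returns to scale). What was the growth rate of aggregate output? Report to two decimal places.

3.76%

Labor's share = 1 − 0.32 − 0.19 = 0.49.
The capital stock: 0.32 × 6.8 = 2.176 pp.
Human capital: 0.19 × 2.5 = 0.475 pp.
Total hours worked: 0.49 × (-1) = -0.49 pp.
Output growth = 1.6 + 2.161 = 3.761%.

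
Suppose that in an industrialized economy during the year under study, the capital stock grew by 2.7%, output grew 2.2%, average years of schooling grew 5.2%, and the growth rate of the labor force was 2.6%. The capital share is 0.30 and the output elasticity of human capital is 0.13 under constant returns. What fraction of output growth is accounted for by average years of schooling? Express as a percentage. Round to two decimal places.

Average years of schooling accounted for 30.73% of growth.

Average years of schooling contributed 0.13 × 5.2 = 0.676 pp.
Share of growth = 0.676 / 2.2 × 100 = 30.7273%.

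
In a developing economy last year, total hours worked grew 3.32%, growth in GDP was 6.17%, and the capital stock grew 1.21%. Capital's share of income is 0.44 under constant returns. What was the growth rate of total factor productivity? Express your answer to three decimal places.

Total factor productivity growth was 3.778%.

Labor's share = 1 − 0.44 = 0.56.
The capital stock: 0.44 × 1.21 = 0.5324 pp.
Total hours worked: 0.56 × 3.32 = 1.8592 pp.
TFP growth = 6.17 − 2.3916 = 3.7784%.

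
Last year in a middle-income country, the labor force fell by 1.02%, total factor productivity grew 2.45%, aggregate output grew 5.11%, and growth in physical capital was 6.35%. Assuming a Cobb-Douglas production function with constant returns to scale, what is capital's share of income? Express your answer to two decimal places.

gY = gA + α·gK + (1−α)·gL, so gY − gA − gL = α(gK − gL).
5.11 − 2.45 + 1.02 = α × (6.35 − (-1.02)).
3.68 = 7.37 α, so α = 0.4993.

0.50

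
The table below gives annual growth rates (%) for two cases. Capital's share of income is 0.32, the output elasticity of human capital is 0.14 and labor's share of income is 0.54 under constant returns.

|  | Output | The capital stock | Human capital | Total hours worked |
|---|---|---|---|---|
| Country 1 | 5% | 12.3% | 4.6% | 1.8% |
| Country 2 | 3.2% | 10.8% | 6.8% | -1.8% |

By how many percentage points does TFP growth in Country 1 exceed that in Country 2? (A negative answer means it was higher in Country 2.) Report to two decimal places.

Labor's share = 1 − 0.32 − 0.14 = 0.54.
Country 1: TFP = 5 − 3.936 − 0.644 − 0.972 = -0.552%.
Country 2: TFP = 3.2 − 3.456 − 0.952 + 0.972 = -0.236%.
Difference = -0.552 − (-0.236) = -0.316 pp.

-0.32 percentage points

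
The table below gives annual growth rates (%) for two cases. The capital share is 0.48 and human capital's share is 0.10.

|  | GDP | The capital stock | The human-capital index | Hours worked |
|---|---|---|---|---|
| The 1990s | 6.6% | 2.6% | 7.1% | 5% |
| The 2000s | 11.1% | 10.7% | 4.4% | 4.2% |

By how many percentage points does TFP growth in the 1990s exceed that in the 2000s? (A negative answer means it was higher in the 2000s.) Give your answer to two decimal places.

-1.22 percentage points

Labor's share = 1 − 0.48 − 0.1 = 0.42.
The 1990s: TFP = 6.6 − 1.248 − 0.71 − 2.1 = 2.542%.
The 2000s: TFP = 11.1 − 5.136 − 0.44 − 1.764 = 3.76%.
Difference = 2.542 − (3.76) = -1.218 pp.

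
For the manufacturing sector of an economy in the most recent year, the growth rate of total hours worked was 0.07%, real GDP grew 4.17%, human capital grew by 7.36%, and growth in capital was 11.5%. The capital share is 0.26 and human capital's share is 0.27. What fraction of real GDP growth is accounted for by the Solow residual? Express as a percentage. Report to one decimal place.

The Solow residual accounted for -20.1% of growth.

Labor's share = 1 − 0.26 − 0.27 = 0.47.
Capital: 0.26 × 11.5 = 2.99 pp.
Human capital: 0.27 × 7.36 = 1.9872 pp.
Total hours worked: 0.47 × 0.07 = 0.0329 pp.
TFP growth = 4.17 − 5.0101 = -0.8401%.
TFP share of growth = -0.8401 / 4.17 × 100 = -20.146%.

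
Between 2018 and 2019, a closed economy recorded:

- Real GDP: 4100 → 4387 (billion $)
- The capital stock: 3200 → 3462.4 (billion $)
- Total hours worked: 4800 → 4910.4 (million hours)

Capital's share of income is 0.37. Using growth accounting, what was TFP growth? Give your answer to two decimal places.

2.52%

Real GDP growth = (4387 − 4100) / 4100 = 7%.
The capital stock growth = (3462.4 − 3200) / 3200 = 8.2%.
Total hours worked growth = (4910.4 − 4800) / 4800 = 2.3%.
Labor's share = 1 − 0.37 = 0.63.
The capital stock: 0.37 × 8.2 = 3.034 pp.
Total hours worked: 0.63 × 2.3 = 1.449 pp.
TFP growth = 7 − 4.483 = 2.517%.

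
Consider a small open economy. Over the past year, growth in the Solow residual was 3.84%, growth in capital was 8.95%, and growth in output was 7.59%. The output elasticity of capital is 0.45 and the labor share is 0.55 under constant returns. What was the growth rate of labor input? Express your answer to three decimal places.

-0.505%

Labor's share = 1 − 0.45 = 0.55.
gY = gA + 0.45×8.95 + 0.55×g.
0.55×g = 7.59 − 3.84 − 4.0275 = -0.2775.
g = -0.2775 / 0.55 = -0.50455%.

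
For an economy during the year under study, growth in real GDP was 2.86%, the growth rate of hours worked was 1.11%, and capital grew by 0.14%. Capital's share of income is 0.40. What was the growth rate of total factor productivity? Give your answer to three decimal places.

Total factor productivity grew 2.138%.

Labor's share = 1 − 0.4 = 0.6.
Capital: 0.4 × 0.14 = 0.056 pp.
Hours worked: 0.6 × 1.11 = 0.666 pp.
TFP growth = 2.86 − 0.722 = 2.138%.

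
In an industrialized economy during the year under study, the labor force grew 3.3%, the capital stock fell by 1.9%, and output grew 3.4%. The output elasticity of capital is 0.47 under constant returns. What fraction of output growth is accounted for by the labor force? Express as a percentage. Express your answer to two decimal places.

Labor's share = 1 − 0.47 = 0.53.
The labor force contributed 0.53 × 3.3 = 1.749 pp.
Share of growth = 1.749 / 3.4 × 100 = 51.4412%.

The labor force accounted for 51.44% of growth.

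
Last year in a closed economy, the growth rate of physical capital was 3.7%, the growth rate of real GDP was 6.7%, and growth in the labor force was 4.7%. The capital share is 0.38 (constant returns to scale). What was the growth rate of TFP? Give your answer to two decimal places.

Labor's share = 1 − 0.38 = 0.62.
Physical capital: 0.38 × 3.7 = 1.406 pp.
The labor force: 0.62 × 4.7 = 2.914 pp.
TFP growth = 6.7 − 4.32 = 2.38%.

TFP growth was 2.38%.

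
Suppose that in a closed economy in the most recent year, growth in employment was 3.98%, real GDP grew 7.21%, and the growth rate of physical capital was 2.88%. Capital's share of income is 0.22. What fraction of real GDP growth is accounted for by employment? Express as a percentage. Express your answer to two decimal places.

Labor's share = 1 − 0.22 = 0.78.
Employment contributed 0.78 × 3.98 = 3.1044 pp.
Share of growth = 3.1044 / 7.21 × 100 = 43.0569%.

Employment accounted for 43.06% of growth.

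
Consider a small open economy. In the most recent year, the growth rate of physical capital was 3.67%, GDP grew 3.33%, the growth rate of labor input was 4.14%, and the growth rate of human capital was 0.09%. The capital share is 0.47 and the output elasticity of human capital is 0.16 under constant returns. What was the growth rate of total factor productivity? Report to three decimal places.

0.059%

Labor's share = 1 − 0.47 − 0.16 = 0.37.
Physical capital: 0.47 × 3.67 = 1.7249 pp.
Human capital: 0.16 × 0.09 = 0.0144 pp.
Labor input: 0.37 × 4.14 = 1.5318 pp.
TFP growth = 3.33 − 3.2711 = 0.0589%.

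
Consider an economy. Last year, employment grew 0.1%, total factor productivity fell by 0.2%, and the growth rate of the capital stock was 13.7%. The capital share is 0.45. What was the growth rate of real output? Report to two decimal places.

Labor's share = 1 − 0.45 = 0.55.
The capital stock: 0.45 × 13.7 = 6.165 pp.
Employment: 0.55 × 0.1 = 0.055 pp.
Output growth = -0.2 + 6.22 = 6.02%.

6.02%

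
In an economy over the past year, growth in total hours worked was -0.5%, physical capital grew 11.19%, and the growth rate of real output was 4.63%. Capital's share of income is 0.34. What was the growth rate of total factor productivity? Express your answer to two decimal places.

1.16%

Labor's share = 1 − 0.34 = 0.66.
Physical capital: 0.34 × 11.19 = 3.8046 pp.
Total hours worked: 0.66 × (-0.5) = -0.33 pp.
TFP growth = 4.63 − 3.4746 = 1.1554%.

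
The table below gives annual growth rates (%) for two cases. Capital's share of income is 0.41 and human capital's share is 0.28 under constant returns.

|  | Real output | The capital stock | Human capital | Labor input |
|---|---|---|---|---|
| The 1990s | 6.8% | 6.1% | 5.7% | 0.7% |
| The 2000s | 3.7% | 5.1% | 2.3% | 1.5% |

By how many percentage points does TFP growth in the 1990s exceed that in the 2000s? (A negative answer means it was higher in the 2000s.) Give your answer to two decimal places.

Labor's share = 1 − 0.41 − 0.28 = 0.31.
The 1990s: TFP = 6.8 − 2.501 − 1.596 − 0.217 = 2.486%.
The 2000s: TFP = 3.7 − 2.091 − 0.644 − 0.465 = 0.5%.
Difference = 2.486 − (0.5) = 1.986 pp.

1.99 percentage points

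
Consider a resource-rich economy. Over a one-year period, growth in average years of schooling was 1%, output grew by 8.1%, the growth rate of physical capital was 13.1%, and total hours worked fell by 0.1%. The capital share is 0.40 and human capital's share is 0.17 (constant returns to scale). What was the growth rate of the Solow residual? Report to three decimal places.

The Solow residual grew 2.733%.

Labor's share = 1 − 0.4 − 0.17 = 0.43.
Physical capital: 0.4 × 13.1 = 5.24 pp.
Average years of schooling: 0.17 × 1 = 0.17 pp.
Total hours worked: 0.43 × (-0.1) = -0.043 pp.
TFP growth = 8.1 − 5.367 = 2.733%.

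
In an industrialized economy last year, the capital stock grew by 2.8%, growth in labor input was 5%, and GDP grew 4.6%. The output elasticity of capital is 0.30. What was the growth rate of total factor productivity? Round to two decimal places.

0.26%

Labor's share = 1 − 0.3 = 0.7.
The capital stock: 0.3 × 2.8 = 0.84 pp.
Labor input: 0.7 × 5 = 3.5 pp.
TFP growth = 4.6 − 4.34 = 0.26%.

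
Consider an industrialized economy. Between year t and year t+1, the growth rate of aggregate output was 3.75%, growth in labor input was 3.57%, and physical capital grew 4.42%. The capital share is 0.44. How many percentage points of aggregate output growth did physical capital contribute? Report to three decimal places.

Contribution = share × growth = 0.44 × 4.42 = 1.9448 pp.

1.945 pp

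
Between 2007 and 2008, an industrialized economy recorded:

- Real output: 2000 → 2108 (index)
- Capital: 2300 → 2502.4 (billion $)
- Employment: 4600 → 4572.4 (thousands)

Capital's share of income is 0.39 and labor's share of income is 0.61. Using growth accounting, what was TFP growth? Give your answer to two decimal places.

2.33%

Real output growth = (2108 − 2000) / 2000 = 5.4%.
Capital growth = (2502.4 − 2300) / 2300 = 8.8%.
Employment growth = (4572.4 − 4600) / 4600 = -0.6%.
Labor's share = 1 − 0.39 = 0.61.
Capital: 0.39 × 8.8 = 3.432 pp.
Employment: 0.61 × (-0.6) = -0.366 pp.
TFP growth = 5.4 − 3.066 = 2.334%.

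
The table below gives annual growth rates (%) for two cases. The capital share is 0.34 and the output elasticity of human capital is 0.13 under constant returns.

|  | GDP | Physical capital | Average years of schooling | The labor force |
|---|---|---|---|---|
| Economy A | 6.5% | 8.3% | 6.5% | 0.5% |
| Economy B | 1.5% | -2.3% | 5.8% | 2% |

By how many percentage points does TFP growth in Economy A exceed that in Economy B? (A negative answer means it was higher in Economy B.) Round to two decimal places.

Labor's share = 1 − 0.34 − 0.13 = 0.53.
Economy A: TFP = 6.5 − 2.822 − 0.845 − 0.265 = 2.568%.
Economy B: TFP = 1.5 + 0.782 − 0.754 − 1.06 = 0.468%.
Difference = 2.568 − (0.468) = 2.1 pp.

2.10 percentage points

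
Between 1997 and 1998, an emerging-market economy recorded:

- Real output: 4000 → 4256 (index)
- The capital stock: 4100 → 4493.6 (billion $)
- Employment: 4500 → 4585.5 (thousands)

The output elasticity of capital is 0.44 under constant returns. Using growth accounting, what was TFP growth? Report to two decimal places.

1.11%

Real output growth = (4256 − 4000) / 4000 = 6.4%.
The capital stock growth = (4493.6 − 4100) / 4100 = 9.6%.
Employment growth = (4585.5 − 4500) / 4500 = 1.9%.
Labor's share = 1 − 0.44 = 0.56.
The capital stock: 0.44 × 9.6 = 4.224 pp.
Employment: 0.56 × 1.9 = 1.064 pp.
TFP growth = 6.4 − 5.288 = 1.112%.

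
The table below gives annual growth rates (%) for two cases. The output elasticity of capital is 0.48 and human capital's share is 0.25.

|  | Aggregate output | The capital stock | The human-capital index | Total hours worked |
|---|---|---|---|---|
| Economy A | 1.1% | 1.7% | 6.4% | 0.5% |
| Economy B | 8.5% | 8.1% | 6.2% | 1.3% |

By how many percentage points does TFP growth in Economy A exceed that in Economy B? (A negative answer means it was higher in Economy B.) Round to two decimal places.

Labor's share = 1 − 0.48 − 0.25 = 0.27.
Economy A: TFP = 1.1 − 0.816 − 1.6 − 0.135 = -1.451%.
Economy B: TFP = 8.5 − 3.888 − 1.55 − 0.351 = 2.711%.
Difference = -1.451 − (2.711) = -4.162 pp.

-4.16 percentage points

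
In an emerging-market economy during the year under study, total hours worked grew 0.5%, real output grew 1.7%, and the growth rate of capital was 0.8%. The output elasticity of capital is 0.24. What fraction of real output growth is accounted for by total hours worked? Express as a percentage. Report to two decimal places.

Total hours worked accounted for 22.35% of growth.

Labor's share = 1 − 0.24 = 0.76.
Total hours worked contributed 0.76 × 0.5 = 0.38 pp.
Share of growth = 0.38 / 1.7 × 100 = 22.3529%.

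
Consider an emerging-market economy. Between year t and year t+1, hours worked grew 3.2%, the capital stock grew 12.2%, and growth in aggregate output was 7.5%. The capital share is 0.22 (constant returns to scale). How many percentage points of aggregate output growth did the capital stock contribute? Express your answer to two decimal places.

2.68

Contribution = share × growth = 0.22 × 12.2 = 2.684 pp.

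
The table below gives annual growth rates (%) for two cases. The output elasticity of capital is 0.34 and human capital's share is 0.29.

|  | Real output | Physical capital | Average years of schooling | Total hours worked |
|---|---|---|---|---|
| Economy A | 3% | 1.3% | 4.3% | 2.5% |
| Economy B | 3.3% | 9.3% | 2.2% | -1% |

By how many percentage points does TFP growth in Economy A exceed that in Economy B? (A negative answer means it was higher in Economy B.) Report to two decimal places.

Labor's share = 1 − 0.34 − 0.29 = 0.37.
Economy A: TFP = 3 − 0.442 − 1.247 − 0.925 = 0.386%.
Economy B: TFP = 3.3 − 3.162 − 0.638 + 0.37 = -0.13%.
Difference = 0.386 − (-0.13) = 0.516 pp.

0.52 percentage points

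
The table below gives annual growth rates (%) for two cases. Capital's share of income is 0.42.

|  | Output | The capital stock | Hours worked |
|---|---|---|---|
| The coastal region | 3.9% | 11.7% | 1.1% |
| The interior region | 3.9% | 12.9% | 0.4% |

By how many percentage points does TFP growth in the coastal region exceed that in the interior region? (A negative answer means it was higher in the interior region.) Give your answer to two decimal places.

Labor's share = 1 − 0.42 = 0.58.
The coastal region: TFP = 3.9 − 4.914 − 0.638 = -1.652%.
The interior region: TFP = 3.9 − 5.418 − 0.232 = -1.75%.
Difference = -1.652 − (-1.75) = 0.098 pp.

0.10 percentage points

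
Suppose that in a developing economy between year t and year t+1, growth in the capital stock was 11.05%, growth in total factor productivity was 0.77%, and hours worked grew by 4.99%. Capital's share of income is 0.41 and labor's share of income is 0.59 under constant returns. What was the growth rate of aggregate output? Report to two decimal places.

Labor's share = 1 − 0.41 = 0.59.
The capital stock: 0.41 × 11.05 = 4.5305 pp.
Hours worked: 0.59 × 4.99 = 2.9441 pp.
Output growth = 0.77 + 7.4746 = 8.2446%.

8.24%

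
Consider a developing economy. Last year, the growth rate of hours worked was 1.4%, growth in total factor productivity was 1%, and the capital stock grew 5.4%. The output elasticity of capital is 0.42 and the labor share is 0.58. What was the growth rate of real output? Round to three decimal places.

Real output grew 4.080%.

Labor's share = 1 − 0.42 = 0.58.
The capital stock: 0.42 × 5.4 = 2.268 pp.
Hours worked: 0.58 × 1.4 = 0.812 pp.
Output growth = 1 + 3.08 = 4.08%.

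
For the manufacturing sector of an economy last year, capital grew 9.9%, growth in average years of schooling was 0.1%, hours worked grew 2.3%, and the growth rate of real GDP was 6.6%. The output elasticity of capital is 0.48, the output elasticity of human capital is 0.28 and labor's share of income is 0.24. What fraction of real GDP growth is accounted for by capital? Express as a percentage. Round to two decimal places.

Capital contributed 0.48 × 9.9 = 4.752 pp.
Share of growth = 4.752 / 6.6 × 100 = 72%.

72.00%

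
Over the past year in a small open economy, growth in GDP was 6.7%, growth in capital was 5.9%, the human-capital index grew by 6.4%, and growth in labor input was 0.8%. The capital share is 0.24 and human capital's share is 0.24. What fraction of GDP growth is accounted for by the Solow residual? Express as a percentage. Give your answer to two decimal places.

Labor's share = 1 − 0.24 − 0.24 = 0.52.
Capital: 0.24 × 5.9 = 1.416 pp.
The human-capital index: 0.24 × 6.4 = 1.536 pp.
Labor input: 0.52 × 0.8 = 0.416 pp.
TFP growth = 6.7 − 3.368 = 3.332%.
TFP share of growth = 3.332 / 6.7 × 100 = 49.7313%.

49.73%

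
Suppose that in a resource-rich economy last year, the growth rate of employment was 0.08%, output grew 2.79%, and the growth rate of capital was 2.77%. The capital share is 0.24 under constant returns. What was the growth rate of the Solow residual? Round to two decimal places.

Labor's share = 1 − 0.24 = 0.76.
Capital: 0.24 × 2.77 = 0.6648 pp.
Employment: 0.76 × 0.08 = 0.0608 pp.
TFP growth = 2.79 − 0.7256 = 2.0644%.

2.06%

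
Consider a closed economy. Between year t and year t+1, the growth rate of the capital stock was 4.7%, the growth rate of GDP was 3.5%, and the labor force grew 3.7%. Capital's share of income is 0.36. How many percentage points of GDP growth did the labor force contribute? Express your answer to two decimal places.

Labor's share = 1 − 0.36 = 0.64.
Contribution = share × growth = 0.64 × 3.7 = 2.368 pp.

2.37 pp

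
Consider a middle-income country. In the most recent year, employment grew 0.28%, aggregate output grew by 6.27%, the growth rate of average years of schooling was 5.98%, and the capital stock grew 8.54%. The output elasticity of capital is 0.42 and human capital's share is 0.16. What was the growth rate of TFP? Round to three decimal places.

Labor's share = 1 − 0.42 − 0.16 = 0.42.
The capital stock: 0.42 × 8.54 = 3.5868 pp.
Average years of schooling: 0.16 × 5.98 = 0.9568 pp.
Employment: 0.42 × 0.28 = 0.1176 pp.
TFP growth = 6.27 − 4.6612 = 1.6088%.

1.609%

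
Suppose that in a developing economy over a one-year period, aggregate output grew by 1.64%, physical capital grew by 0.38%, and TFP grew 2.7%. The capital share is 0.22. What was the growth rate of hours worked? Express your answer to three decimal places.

-1.466%

Labor's share = 1 − 0.22 = 0.78.
gY = gA + 0.22×0.38 + 0.78×g.
0.78×g = 1.64 − 2.7 − 0.0836 = -1.1436.
g = -1.1436 / 0.78 = -1.46615%.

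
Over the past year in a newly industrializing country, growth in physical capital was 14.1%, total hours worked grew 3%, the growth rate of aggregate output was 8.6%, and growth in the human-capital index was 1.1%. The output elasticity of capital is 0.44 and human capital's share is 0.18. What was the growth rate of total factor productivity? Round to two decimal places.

Labor's share = 1 − 0.44 − 0.18 = 0.38.
Physical capital: 0.44 × 14.1 = 6.204 pp.
The human-capital index: 0.18 × 1.1 = 0.198 pp.
Total hours worked: 0.38 × 3 = 1.14 pp.
TFP growth = 8.6 − 7.542 = 1.058%.

1.06%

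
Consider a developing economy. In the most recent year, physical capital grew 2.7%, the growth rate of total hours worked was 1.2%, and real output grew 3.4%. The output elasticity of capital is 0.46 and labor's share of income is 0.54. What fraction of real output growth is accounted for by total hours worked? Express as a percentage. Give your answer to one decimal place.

Total hours worked accounted for 19.1% of growth.

Labor's share = 1 − 0.46 = 0.54.
Total hours worked contributed 0.54 × 1.2 = 0.648 pp.
Share of growth = 0.648 / 3.4 × 100 = 19.059%.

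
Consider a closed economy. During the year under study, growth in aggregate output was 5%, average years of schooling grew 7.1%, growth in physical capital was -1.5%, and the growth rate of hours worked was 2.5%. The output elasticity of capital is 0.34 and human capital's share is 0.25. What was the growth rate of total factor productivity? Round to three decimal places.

Labor's share = 1 − 0.34 − 0.25 = 0.41.
Physical capital: 0.34 × (-1.5) = -0.51 pp.
Average years of schooling: 0.25 × 7.1 = 1.775 pp.
Hours worked: 0.41 × 2.5 = 1.025 pp.
TFP growth = 5 − 2.29 = 2.71%.

2.710%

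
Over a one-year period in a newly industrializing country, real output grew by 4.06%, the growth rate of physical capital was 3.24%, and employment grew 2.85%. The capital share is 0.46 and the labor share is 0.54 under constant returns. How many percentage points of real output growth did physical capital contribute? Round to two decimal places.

1.49 pp

Contribution = share × growth = 0.46 × 3.24 = 1.4904 pp.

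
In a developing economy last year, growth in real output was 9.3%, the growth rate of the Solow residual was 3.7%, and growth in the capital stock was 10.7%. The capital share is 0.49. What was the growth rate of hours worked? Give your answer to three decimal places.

0.700%

Labor's share = 1 − 0.49 = 0.51.
gY = gA + 0.49×10.7 + 0.51×g.
0.51×g = 9.3 − 3.7 − 5.243 = 0.357.
g = 0.357 / 0.51 = 0.7%.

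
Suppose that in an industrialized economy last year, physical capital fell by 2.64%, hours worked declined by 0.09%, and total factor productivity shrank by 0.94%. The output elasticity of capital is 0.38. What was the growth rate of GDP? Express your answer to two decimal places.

Labor's share = 1 − 0.38 = 0.62.
Physical capital: 0.38 × (-2.64) = -1.0032 pp.
Hours worked: 0.62 × (-0.09) = -0.0558 pp.
Output growth = -0.94 + (-1.059) = -1.999%.

-2.00%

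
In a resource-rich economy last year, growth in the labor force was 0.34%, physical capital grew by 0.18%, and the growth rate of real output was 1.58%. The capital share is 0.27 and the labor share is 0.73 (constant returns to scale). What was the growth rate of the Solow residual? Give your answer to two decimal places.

1.28%

Labor's share = 1 − 0.27 = 0.73.
Physical capital: 0.27 × 0.18 = 0.0486 pp.
The labor force: 0.73 × 0.34 = 0.2482 pp.
TFP growth = 1.58 − 0.2968 = 1.2832%.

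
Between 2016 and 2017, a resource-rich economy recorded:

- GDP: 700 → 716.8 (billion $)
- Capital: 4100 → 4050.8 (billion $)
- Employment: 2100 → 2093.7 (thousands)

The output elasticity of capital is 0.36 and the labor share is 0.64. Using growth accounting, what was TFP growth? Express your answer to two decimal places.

GDP growth = (716.8 − 700) / 700 = 2.4%.
Capital growth = (4050.8 − 4100) / 4100 = -1.2%.
Employment growth = (2093.7 − 2100) / 2100 = -0.3%.
Labor's share = 1 − 0.36 = 0.64.
Capital: 0.36 × (-1.2) = -0.432 pp.
Employment: 0.64 × (-0.3) = -0.192 pp.
TFP growth = 2.4 + 0.624 = 3.024%.

3.02%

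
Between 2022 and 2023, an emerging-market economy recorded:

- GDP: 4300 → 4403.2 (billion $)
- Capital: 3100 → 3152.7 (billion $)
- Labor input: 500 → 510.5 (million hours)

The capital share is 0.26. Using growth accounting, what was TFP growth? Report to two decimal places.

GDP growth = (4403.2 − 4300) / 4300 = 2.4%.
Capital growth = (3152.7 − 3100) / 3100 = 1.7%.
Labor input growth = (510.5 − 500) / 500 = 2.1%.
Labor's share = 1 − 0.26 = 0.74.
Capital: 0.26 × 1.7 = 0.442 pp.
Labor input: 0.74 × 2.1 = 1.554 pp.
TFP growth = 2.4 − 1.996 = 0.404%.

0.40%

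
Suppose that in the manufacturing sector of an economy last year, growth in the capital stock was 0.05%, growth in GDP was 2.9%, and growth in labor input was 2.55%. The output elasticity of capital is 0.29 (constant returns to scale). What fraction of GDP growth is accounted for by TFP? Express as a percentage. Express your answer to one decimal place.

TFP accounted for 37.1% of growth.

Labor's share = 1 − 0.29 = 0.71.
The capital stock: 0.29 × 0.05 = 0.0145 pp.
Labor input: 0.71 × 2.55 = 1.8105 pp.
TFP growth = 2.9 − 1.825 = 1.075%.
TFP share of growth = 1.075 / 2.9 × 100 = 37.069%.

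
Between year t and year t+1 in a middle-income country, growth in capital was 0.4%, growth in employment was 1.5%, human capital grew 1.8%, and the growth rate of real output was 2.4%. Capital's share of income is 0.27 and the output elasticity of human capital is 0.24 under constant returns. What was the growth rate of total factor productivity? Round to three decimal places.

Labor's share = 1 − 0.27 − 0.24 = 0.49.
Capital: 0.27 × 0.4 = 0.108 pp.
Human capital: 0.24 × 1.8 = 0.432 pp.
Employment: 0.49 × 1.5 = 0.735 pp.
TFP growth = 2.4 − 1.275 = 1.125%.

Total factor productivity growth was 1.125%.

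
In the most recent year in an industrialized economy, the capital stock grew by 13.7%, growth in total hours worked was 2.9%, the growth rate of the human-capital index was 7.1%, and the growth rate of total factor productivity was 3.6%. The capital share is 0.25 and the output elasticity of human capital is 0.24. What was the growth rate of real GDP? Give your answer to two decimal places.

10.21%

Labor's share = 1 − 0.25 − 0.24 = 0.51.
The capital stock: 0.25 × 13.7 = 3.425 pp.
The human-capital index: 0.24 × 7.1 = 1.704 pp.
Total hours worked: 0.51 × 2.9 = 1.479 pp.
Output growth = 3.6 + 6.608 = 10.208%.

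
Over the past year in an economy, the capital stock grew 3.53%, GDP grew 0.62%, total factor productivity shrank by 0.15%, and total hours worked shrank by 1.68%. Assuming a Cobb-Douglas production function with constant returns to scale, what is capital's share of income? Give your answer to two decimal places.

gY = gA + α·gK + (1−α)·gL, so gY − gA − gL = α(gK − gL).
0.62 + 0.15 + 1.68 = α × (3.53 − (-1.68)).
2.45 = 5.21 α, so α = 0.4702.

α = 0.47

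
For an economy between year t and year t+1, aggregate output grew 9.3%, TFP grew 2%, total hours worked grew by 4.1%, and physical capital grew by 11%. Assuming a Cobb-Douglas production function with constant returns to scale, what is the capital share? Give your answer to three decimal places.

gY = gA + α·gK + (1−α)·gL, so gY − gA − gL = α(gK − gL).
9.3 − 2 − 4.1 = α × (11 − 4.1).
3.2 = 6.9 α, so α = 0.46377.

0.464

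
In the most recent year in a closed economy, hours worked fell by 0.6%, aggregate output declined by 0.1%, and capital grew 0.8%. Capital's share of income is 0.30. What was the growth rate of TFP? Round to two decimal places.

0.08%

Labor's share = 1 − 0.3 = 0.7.
Capital: 0.3 × 0.8 = 0.24 pp.
Hours worked: 0.7 × (-0.6) = -0.42 pp.
TFP growth = -0.1 + 0.18 = 0.08%.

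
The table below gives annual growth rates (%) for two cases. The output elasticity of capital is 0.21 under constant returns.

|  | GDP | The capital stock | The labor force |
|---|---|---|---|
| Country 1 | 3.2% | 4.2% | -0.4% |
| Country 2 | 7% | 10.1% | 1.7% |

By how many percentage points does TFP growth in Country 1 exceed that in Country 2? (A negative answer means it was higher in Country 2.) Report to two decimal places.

Labor's share = 1 − 0.21 = 0.79.
Country 1: TFP = 3.2 − 0.882 + 0.316 = 2.634%.
Country 2: TFP = 7 − 2.121 − 1.343 = 3.536%.
Difference = 2.634 − (3.536) = -0.902 pp.

-0.90 percentage points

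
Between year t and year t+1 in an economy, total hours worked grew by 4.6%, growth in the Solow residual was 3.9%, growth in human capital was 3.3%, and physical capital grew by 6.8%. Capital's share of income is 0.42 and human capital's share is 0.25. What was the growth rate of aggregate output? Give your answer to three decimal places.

9.099%

Labor's share = 1 − 0.42 − 0.25 = 0.33.
Physical capital: 0.42 × 6.8 = 2.856 pp.
Human capital: 0.25 × 3.3 = 0.825 pp.
Total hours worked: 0.33 × 4.6 = 1.518 pp.
Output growth = 3.9 + 5.199 = 9.099%.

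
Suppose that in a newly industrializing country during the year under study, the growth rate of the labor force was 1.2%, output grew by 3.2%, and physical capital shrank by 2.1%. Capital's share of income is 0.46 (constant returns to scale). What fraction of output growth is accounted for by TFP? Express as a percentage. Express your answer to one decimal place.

Labor's share = 1 − 0.46 = 0.54.
Physical capital: 0.46 × (-2.1) = -0.966 pp.
The labor force: 0.54 × 1.2 = 0.648 pp.
TFP growth = 3.2 + 0.318 = 3.518%.
TFP share of growth = 3.518 / 3.2 × 100 = 109.938%.

TFP accounted for 109.9% of growth.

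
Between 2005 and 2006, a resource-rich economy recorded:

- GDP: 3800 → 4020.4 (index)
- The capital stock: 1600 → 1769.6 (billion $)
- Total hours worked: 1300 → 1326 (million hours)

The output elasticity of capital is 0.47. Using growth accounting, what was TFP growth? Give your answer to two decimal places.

GDP growth = (4020.4 − 3800) / 3800 = 5.8%.
The capital stock growth = (1769.6 − 1600) / 1600 = 10.6%.
Total hours worked growth = (1326 − 1300) / 1300 = 2%.
Labor's share = 1 − 0.47 = 0.53.
The capital stock: 0.47 × 10.6 = 4.982 pp.
Total hours worked: 0.53 × 2 = 1.06 pp.
TFP growth = 5.8 − 6.042 = -0.242%.

-0.24%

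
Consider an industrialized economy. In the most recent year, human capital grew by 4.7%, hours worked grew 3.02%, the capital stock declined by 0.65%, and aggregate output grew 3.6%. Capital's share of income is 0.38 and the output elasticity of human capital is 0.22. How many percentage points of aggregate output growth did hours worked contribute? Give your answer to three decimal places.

1.208 percentage points

Labor's share = 1 − 0.38 − 0.22 = 0.4.
Contribution = share × growth = 0.4 × 3.02 = 1.208 pp.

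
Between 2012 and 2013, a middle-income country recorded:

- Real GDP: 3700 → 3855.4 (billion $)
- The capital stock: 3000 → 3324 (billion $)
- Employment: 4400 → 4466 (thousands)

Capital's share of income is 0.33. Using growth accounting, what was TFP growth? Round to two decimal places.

-0.37%

Real GDP growth = (3855.4 − 3700) / 3700 = 4.2%.
The capital stock growth = (3324 − 3000) / 3000 = 10.8%.
Employment growth = (4466 − 4400) / 4400 = 1.5%.
Labor's share = 1 − 0.33 = 0.67.
The capital stock: 0.33 × 10.8 = 3.564 pp.
Employment: 0.67 × 1.5 = 1.005 pp.
TFP growth = 4.2 − 4.569 = -0.369%.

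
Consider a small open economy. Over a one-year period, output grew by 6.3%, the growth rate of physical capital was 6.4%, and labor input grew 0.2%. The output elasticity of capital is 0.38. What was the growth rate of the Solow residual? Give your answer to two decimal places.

3.74%

Labor's share = 1 − 0.38 = 0.62.
Physical capital: 0.38 × 6.4 = 2.432 pp.
Labor input: 0.62 × 0.2 = 0.124 pp.
TFP growth = 6.3 − 2.556 = 3.744%.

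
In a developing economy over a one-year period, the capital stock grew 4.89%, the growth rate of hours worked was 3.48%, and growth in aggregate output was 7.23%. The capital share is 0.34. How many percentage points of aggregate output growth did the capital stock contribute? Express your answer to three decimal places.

1.663

Contribution = share × growth = 0.34 × 4.89 = 1.6626 pp.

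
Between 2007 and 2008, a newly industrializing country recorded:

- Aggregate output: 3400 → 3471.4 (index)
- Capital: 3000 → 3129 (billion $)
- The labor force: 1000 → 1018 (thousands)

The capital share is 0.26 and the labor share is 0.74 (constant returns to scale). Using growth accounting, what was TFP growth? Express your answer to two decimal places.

Aggregate output growth = (3471.4 − 3400) / 3400 = 2.1%.
Capital growth = (3129 − 3000) / 3000 = 4.3%.
The labor force growth = (1018 − 1000) / 1000 = 1.8%.
Labor's share = 1 − 0.26 = 0.74.
Capital: 0.26 × 4.3 = 1.118 pp.
The labor force: 0.74 × 1.8 = 1.332 pp.
TFP growth = 2.1 − 2.45 = -0.35%.

-0.35%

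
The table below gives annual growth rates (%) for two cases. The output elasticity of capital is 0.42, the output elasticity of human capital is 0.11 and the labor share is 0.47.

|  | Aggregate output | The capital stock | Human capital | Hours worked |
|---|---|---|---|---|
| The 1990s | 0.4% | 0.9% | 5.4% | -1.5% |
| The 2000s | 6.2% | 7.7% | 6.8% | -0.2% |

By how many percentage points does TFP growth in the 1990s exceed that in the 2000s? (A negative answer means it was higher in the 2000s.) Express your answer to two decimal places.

Labor's share = 1 − 0.42 − 0.11 = 0.47.
The 1990s: TFP = 0.4 − 0.378 − 0.594 + 0.705 = 0.133%.
The 2000s: TFP = 6.2 − 3.234 − 0.748 + 0.094 = 2.312%.
Difference = 0.133 − (2.312) = -2.179 pp.

-2.18 percentage points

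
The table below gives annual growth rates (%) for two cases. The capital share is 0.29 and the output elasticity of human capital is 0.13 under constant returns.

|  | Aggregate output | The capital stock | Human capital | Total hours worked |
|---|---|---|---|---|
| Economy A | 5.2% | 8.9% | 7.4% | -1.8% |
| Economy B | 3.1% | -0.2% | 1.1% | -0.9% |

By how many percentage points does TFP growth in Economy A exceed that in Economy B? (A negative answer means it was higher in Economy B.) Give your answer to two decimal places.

-0.84 percentage points

Labor's share = 1 − 0.29 − 0.13 = 0.58.
Economy A: TFP = 5.2 − 2.581 − 0.962 + 1.044 = 2.701%.
Economy B: TFP = 3.1 + 0.058 − 0.143 + 0.522 = 3.537%.
Difference = 2.701 − (3.537) = -0.836 pp.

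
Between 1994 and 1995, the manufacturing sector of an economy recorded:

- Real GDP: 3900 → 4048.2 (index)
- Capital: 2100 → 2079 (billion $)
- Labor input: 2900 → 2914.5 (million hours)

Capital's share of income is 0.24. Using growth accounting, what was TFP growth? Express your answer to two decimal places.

3.66%

Real GDP growth = (4048.2 − 3900) / 3900 = 3.8%.
Capital growth = (2079 − 2100) / 2100 = -1%.
Labor input growth = (2914.5 − 2900) / 2900 = 0.5%.
Labor's share = 1 − 0.24 = 0.76.
Capital: 0.24 × (-1) = -0.24 pp.
Labor input: 0.76 × 0.5 = 0.38 pp.
TFP growth = 3.8 − 0.14 = 3.66%.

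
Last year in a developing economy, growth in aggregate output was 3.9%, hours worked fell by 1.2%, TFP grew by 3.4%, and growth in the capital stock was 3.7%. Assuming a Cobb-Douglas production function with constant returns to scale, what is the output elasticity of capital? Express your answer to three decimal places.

gY = gA + α·gK + (1−α)·gL, so gY − gA − gL = α(gK − gL).
3.9 − 3.4 + 1.2 = α × (3.7 − (-1.2)).
1.7 = 4.9 α, so α = 0.34694.

The output elasticity of capital is 0.347.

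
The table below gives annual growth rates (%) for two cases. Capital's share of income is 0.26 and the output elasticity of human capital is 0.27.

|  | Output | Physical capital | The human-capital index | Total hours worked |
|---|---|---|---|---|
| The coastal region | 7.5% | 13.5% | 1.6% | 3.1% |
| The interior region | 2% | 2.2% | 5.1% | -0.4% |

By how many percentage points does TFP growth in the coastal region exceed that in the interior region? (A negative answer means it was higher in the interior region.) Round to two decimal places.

1.86 percentage points

Labor's share = 1 − 0.26 − 0.27 = 0.47.
The coastal region: TFP = 7.5 − 3.51 − 0.432 − 1.457 = 2.101%.
The interior region: TFP = 2 − 0.572 − 1.377 + 0.188 = 0.239%.
Difference = 2.101 − (0.239) = 1.862 pp.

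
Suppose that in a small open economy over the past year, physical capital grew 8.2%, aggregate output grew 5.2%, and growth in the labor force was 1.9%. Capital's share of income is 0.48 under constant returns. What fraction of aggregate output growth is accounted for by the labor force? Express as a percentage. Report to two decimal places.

Labor's share = 1 − 0.48 = 0.52.
The labor force contributed 0.52 × 1.9 = 0.988 pp.
Share of growth = 0.988 / 5.2 × 100 = 19%.

The labor force accounted for 19.00% of growth.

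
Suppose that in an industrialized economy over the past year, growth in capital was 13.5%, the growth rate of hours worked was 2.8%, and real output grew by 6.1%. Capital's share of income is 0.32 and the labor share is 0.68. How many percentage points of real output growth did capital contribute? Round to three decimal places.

Contribution = share × growth = 0.32 × 13.5 = 4.32 pp.

4.320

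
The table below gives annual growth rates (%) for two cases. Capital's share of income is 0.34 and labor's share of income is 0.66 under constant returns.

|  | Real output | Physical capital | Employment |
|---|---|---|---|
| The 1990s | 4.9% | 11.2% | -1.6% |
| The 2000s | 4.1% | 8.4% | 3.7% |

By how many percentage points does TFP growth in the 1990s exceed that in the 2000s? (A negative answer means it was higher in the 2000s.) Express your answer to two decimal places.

Labor's share = 1 − 0.34 = 0.66.
The 1990s: TFP = 4.9 − 3.808 + 1.056 = 2.148%.
The 2000s: TFP = 4.1 − 2.856 − 2.442 = -1.198%.
Difference = 2.148 − (-1.198) = 3.346 pp.

3.35 percentage points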